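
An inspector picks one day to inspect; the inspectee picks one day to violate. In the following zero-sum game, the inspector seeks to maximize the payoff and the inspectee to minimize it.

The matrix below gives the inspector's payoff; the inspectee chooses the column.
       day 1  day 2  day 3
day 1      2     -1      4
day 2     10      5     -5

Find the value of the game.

Column day 1 is strictly dominated by day 2 for the inspectee (it gives the inspector more in every row).
The remaining 2×2 game on (day 1, day 2) × (day 2, day 3) has no saddle point. Let the inspector play day 1 with probability p; indifference gives −p + 5(1−p) = 4p − 5(1−p), so p = 2/3.
Similarly the inspectee's optimal q on day 2 is 3/5, and the value is -1·(3/5) + (4)·(2/5) = 1.

1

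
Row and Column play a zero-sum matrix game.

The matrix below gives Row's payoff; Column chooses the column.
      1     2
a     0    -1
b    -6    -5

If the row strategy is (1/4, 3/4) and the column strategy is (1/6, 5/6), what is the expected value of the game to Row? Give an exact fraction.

-49/12

Against (1/6, 5/6), each row's expected payoff is a: -5/6; b: -31/6.
Taking the (1/4, 3/4)-weighted average: (1/4)·(-5/6) + (3/4)·(-31/6) = -49/12.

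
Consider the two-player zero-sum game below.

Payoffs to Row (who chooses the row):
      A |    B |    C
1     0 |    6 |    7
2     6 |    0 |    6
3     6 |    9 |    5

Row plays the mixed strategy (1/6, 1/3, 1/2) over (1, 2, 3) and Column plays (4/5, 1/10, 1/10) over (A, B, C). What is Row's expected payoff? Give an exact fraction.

307/60

Against (4/5, 1/10, 1/10), each row's expected payoff is 1: 13/10; 2: 27/5; 3: 31/5.
Taking the (1/6, 1/3, 1/2)-weighted average: (1/6)·(13/10) + (1/3)·(27/5) + (1/2)·(31/5) = 307/60.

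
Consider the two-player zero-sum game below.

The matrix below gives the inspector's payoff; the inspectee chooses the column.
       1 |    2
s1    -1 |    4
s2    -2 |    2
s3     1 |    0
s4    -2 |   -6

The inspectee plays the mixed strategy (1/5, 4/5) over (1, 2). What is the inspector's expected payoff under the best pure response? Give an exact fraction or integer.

3

s1: (-1)·(1/5) + (4)·(4/5) = 3.
s2: (-2)·(1/5) + (2)·(4/5) = 6/5.
s3: (1)·(1/5) + (0)·(4/5) = 1/5.
s4: (-2)·(1/5) + (-6)·(4/5) = -26/5.
The best pure response is s1 with expected payoff 3.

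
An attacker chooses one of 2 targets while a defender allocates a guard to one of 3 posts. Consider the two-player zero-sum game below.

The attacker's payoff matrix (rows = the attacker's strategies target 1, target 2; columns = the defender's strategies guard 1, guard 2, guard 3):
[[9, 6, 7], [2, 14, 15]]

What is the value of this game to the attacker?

Column guard 3 is strictly dominated by guard 2 for the defender (it gives the attacker more in every row).
The remaining 2×2 game on (target 1, target 2) × (guard 1, guard 2) has no saddle point. Let the attacker play target 1 with probability p; indifference gives 9p + 2(1−p) = 6p + 14(1−p), so p = 4/5.
Similarly the defender's optimal q on guard 1 is 8/15, and the value is 9·(8/15) + (6)·(7/15) = 38/5.

38/5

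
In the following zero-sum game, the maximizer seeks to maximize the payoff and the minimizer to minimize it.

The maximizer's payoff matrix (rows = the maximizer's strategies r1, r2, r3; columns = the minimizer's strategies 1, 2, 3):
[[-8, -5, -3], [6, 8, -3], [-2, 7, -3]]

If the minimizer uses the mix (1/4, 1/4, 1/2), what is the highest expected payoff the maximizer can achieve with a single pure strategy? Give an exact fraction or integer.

r1: (-8)·(1/4) + (-5)·(1/4) + (-3)·(1/2) = -19/4.
r2: (6)·(1/4) + (8)·(1/4) + (-3)·(1/2) = 2.
r3: (-2)·(1/4) + (7)·(1/4) + (-3)·(1/2) = -1/4.
The best pure response is r2 with expected payoff 2.

2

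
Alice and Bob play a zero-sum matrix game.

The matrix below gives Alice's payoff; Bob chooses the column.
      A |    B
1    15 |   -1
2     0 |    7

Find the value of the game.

105/23

Row minima are -1 and 0, so Alice's maximin is 0; column maxima are 15 and 7, so Bob's minimax is 7. These differ, so the equilibrium is in mixed strategies.
Let Alice play 1 with probability p. Bob is indifferent when 15p = −p + 7(1−p), giving p = 7/23.
Let Bob play A with probability q. Alice is indifferent when 15q − (1−q) = 7(1−q), giving q = 8/23.
The value is 15·(8/23) + (-1)·(15/23) = 105/23.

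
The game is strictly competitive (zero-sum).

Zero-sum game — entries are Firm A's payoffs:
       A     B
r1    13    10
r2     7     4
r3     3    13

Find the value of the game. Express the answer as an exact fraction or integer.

139/13

Row r2 is strictly dominated by row r1, so Firm A never plays it.
The remaining 2×2 game on (r1, r3) × (A, B) has no saddle point. Let Firm A play r1 with probability p; indifference gives 13p + 3(1−p) = 10p + 13(1−p), so p = 10/13.
Similarly Firm B's optimal q on A is 3/13, and the value is 13·(3/13) + (10)·(10/13) = 139/13.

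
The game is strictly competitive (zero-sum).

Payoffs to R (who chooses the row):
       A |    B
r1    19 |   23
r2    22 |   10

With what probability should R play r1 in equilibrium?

3/4

Row minima are 19 and 10, so R's maximin is 19; column maxima are 22 and 23, so C's minimax is 22. These differ, so the equilibrium is in mixed strategies.
Let R play r1 with probability p. C is indifferent when 19p + 22(1−p) = 23p + 10(1−p), giving p = 3/4.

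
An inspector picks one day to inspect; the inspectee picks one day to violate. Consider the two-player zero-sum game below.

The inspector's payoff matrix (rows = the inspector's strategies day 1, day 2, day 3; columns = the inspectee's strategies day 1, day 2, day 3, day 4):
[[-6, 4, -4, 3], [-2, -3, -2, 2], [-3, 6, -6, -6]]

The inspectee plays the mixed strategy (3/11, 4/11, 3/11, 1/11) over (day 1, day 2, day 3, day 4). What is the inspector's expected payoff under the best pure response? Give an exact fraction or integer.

day 1: (-6)·(3/11) + (4)·(4/11) + (-4)·(3/11) + (3)·(1/11) = -1.
day 2: (-2)·(3/11) + (-3)·(4/11) + (-2)·(3/11) + (2)·(1/11) = -2.
day 3: (-3)·(3/11) + (6)·(4/11) + (-6)·(3/11) + (-6)·(1/11) = -9/11.
The best pure response is day 3 with expected payoff -9/11.

-9/11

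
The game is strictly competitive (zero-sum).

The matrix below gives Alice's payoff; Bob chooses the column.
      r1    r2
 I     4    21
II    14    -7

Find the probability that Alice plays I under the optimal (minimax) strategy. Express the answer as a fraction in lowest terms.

Row minima are 4 and -7, so Alice's maximin is 4; column maxima are 14 and 21, so Bob's minimax is 14. These differ, so the equilibrium is in mixed strategies.
Let Alice play I with probability p. Bob is indifferent when 4p + 14(1−p) = 21p − 7(1−p), giving p = 21/38.

21/38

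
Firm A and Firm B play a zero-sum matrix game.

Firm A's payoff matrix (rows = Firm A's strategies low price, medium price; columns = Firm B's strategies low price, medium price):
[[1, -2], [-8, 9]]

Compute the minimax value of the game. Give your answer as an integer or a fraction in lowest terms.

-7/20

Row minima are -2 and -8, so Firm A's maximin is -2; column maxima are 1 and 9, so Firm B's minimax is 1. These differ, so the equilibrium is in mixed strategies.
Let Firm A play low price with probability p. Firm B is indifferent when p − 8(1−p) = −2p + 9(1−p), giving p = 17/20.
Let Firm B play low price with probability q. Firm A is indifferent when q − 2(1−q) = −8q + 9(1−q), giving q = 11/20.
The value is 1·(11/20) + (-2)·(9/20) = -7/20.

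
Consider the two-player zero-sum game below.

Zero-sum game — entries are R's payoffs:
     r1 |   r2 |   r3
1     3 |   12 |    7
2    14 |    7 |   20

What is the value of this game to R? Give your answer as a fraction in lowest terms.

147/16

Column r3 is strictly dominated by r1 for C (it gives R more in every row).
The remaining 2×2 game on (1, 2) × (r1, r2) has no saddle point. Let R play 1 with probability p; indifference gives 3p + 14(1−p) = 12p + 7(1−p), so p = 7/16.
Similarly C's optimal q on r1 is 5/16, and the value is 3·(5/16) + (12)·(11/16) = 147/16.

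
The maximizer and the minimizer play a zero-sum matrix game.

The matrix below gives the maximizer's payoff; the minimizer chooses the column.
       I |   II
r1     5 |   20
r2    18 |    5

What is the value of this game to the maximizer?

Row minima are 5 and 5, so the maximizer's maximin is 5; column maxima are 18 and 20, so the minimizer's minimax is 18. These differ, so the equilibrium is in mixed strategies.
Let the maximizer play r1 with probability p. The minimizer is indifferent when 5p + 18(1−p) = 20p + 5(1−p), giving p = 13/28.
Let the minimizer play I with probability q. The maximizer is indifferent when 5q + 20(1−q) = 18q + 5(1−q), giving q = 15/28.
The value is 5·(15/28) + (20)·(13/28) = 335/28.

335/28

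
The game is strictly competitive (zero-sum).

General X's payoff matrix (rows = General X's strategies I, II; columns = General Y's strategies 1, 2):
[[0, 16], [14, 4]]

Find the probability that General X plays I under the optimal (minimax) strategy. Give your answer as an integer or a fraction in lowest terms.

Row minima are 0 and 4, so General X's maximin is 4; column maxima are 14 and 16, so General Y's minimax is 14. These differ, so the equilibrium is in mixed strategies.
Let General X play I with probability p. General Y is indifferent when 14(1−p) = 16p + 4(1−p), giving p = 5/13.

5/13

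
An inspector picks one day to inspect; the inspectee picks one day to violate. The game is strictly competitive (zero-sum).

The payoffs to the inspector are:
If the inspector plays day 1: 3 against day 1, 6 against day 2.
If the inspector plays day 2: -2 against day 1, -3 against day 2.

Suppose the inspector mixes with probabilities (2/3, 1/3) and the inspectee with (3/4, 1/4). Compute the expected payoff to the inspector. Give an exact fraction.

Against (3/4, 1/4), each row's expected payoff is day 1: 15/4; day 2: -9/4.
Taking the (2/3, 1/3)-weighted average: (2/3)·(15/4) + (1/3)·(-9/4) = 7/4.

7/4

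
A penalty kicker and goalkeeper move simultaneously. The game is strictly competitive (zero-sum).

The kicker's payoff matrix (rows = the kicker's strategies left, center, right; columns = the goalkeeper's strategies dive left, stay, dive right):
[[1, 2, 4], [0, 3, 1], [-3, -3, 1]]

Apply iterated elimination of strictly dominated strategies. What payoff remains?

1

Row right is strictly dominated by row left (1>-3, 2>-3, 4>1); eliminate right.
Column dive right is strictly dominated by dive left for the goalkeeper (1<4, 0<1); eliminate dive right.
Column stay is strictly dominated by dive left for the goalkeeper (1<2, 0<3); eliminate stay.
Row center is strictly dominated by row left (1>0); eliminate center.
Only (left, dive left) remains, with payoff 1.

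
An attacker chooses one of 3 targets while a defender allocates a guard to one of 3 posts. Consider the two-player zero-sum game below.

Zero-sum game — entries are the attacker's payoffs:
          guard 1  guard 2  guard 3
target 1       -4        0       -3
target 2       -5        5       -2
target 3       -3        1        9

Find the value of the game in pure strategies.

Row minima: -4, -5, -3 → the attacker's maximin is -3.
Column maxima: -3, 5, 9 → the defender's minimax is -3.
They coincide at (target 3, guard 1), so the value is -3.

-3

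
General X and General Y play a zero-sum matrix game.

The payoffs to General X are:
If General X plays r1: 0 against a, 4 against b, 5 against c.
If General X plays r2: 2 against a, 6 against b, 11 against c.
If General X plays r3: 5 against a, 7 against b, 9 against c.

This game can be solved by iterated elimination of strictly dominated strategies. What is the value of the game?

5

Column c is strictly dominated by a for General Y (0<5, 2<11, 5<9); eliminate c.
Column b is strictly dominated by a for General Y (0<4, 2<6, 5<7); eliminate b.
Row r2 is strictly dominated by row r3 (5>2); eliminate r2.
Row r1 is strictly dominated by row r3 (5>0); eliminate r1.
Only (r3, a) remains, with payoff 5.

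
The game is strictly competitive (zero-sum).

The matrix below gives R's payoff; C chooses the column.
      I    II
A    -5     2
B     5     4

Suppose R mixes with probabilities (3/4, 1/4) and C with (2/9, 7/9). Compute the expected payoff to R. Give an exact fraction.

25/18

Against (2/9, 7/9), each row's expected payoff is A: 4/9; B: 38/9.
Taking the (3/4, 1/4)-weighted average: (3/4)·(4/9) + (1/4)·(38/9) = 25/18.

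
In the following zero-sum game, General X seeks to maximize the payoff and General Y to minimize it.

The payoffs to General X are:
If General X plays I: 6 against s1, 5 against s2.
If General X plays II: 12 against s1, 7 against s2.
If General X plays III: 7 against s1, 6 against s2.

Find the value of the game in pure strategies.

7

Row minima: 5, 7, 6 → General X's maximin is 7.
Column maxima: 12, 7 → General Y's minimax is 7.
They coincide at (II, s2), so the value is 7.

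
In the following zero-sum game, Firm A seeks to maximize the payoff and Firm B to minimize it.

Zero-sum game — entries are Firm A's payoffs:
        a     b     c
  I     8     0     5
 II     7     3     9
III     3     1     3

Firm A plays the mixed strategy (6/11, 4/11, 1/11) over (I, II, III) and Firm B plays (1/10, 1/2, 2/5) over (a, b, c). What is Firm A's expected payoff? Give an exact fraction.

Against (1/10, 1/2, 2/5), each row's expected payoff is I: 14/5; II: 29/5; III: 2.
Taking the (6/11, 4/11, 1/11)-weighted average: (6/11)·(14/5) + (4/11)·(29/5) + (1/11)·(2) = 42/11.

42/11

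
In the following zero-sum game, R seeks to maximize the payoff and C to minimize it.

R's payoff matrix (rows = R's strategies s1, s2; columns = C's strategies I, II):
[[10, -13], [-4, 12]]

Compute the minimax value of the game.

Row minima are -13 and -4, so R's maximin is -4; column maxima are 10 and 12, so C's minimax is 10. These differ, so the equilibrium is in mixed strategies.
Let R play s1 with probability p. C is indifferent when 10p − 4(1−p) = −13p + 12(1−p), giving p = 16/39.
Let C play I with probability q. R is indifferent when 10q − 13(1−q) = −4q + 12(1−q), giving q = 25/39.
The value is 10·(25/39) + (-13)·(14/39) = 68/39.

68/39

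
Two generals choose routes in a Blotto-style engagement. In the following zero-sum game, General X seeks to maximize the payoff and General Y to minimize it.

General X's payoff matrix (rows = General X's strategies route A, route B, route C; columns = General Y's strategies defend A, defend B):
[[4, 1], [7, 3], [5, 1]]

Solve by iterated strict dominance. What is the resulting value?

3

Row route A is strictly dominated by row route B (7>4, 3>1); eliminate route A.
Column defend A is strictly dominated by defend B for General Y (3<7, 1<5); eliminate defend A.
Row route C is strictly dominated by row route B (3>1); eliminate route C.
Only (route B, defend B) remains, with payoff 3.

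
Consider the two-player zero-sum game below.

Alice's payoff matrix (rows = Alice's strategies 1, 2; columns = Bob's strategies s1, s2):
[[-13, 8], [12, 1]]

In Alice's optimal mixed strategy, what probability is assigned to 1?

11/32

Row minima are -13 and 1, so Alice's maximin is 1; column maxima are 12 and 8, so Bob's minimax is 8. These differ, so the equilibrium is in mixed strategies.
Let Alice play 1 with probability p. Bob is indifferent when −13p + 12(1−p) = 8p + (1−p), giving p = 11/32.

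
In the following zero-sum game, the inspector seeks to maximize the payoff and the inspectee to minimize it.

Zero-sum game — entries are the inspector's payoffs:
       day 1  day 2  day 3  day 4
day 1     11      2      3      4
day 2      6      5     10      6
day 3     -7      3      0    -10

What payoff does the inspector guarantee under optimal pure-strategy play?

Row minima: 2, 5, -10 → the inspector's maximin is 5.
Column maxima: 11, 5, 10, 6 → the inspectee's minimax is 5.
They coincide at (day 2, day 2), so the value is 5.

5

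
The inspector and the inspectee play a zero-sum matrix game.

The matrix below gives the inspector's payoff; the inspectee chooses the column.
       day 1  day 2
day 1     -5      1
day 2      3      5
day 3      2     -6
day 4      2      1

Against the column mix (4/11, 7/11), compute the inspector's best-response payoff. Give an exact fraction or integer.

day 1: (-5)·(4/11) + (1)·(7/11) = -13/11.
day 2: (3)·(4/11) + (5)·(7/11) = 47/11.
day 3: (2)·(4/11) + (-6)·(7/11) = -34/11.
day 4: (2)·(4/11) + (1)·(7/11) = 15/11.
The best pure response is day 2 with expected payoff 47/11.

47/11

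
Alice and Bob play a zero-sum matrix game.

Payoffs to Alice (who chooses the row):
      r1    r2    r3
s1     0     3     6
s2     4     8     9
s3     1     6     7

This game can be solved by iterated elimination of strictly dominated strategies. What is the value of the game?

Row s1 is strictly dominated by row s2 (4>0, 8>3, 9>6); eliminate s1.
Row s3 is strictly dominated by row s2 (4>1, 8>6, 9>7); eliminate s3.
Column r3 is strictly dominated by r1 for Bob (4<9); eliminate r3.
Column r2 is strictly dominated by r1 for Bob (4<8); eliminate r2.
Only (s2, r1) remains, with payoff 4.

4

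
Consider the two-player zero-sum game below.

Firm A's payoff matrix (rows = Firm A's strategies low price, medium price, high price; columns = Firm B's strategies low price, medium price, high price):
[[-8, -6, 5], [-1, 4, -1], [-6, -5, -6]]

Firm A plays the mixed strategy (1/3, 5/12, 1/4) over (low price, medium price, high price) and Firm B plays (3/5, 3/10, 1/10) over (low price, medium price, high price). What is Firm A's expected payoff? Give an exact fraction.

-13/4

Against (3/5, 3/10, 1/10), each row's expected payoff is low price: -61/10; medium price: 1/2; high price: -57/10.
Taking the (1/3, 5/12, 1/4)-weighted average: (1/3)·(-61/10) + (5/12)·(1/2) + (1/4)·(-57/10) = -13/4.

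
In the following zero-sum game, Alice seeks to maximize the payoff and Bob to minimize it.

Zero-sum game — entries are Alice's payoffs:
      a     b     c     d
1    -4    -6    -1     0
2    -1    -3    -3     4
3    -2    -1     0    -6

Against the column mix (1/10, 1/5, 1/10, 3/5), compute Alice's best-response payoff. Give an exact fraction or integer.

1: (-4)·(1/10) + (-6)·(1/5) + (-1)·(1/10) + (0)·(3/5) = -17/10.
2: (-1)·(1/10) + (-3)·(1/5) + (-3)·(1/10) + (4)·(3/5) = 7/5.
3: (-2)·(1/10) + (-1)·(1/5) + (0)·(1/10) + (-6)·(3/5) = -4.
The best pure response is 2 with expected payoff 7/5.

7/5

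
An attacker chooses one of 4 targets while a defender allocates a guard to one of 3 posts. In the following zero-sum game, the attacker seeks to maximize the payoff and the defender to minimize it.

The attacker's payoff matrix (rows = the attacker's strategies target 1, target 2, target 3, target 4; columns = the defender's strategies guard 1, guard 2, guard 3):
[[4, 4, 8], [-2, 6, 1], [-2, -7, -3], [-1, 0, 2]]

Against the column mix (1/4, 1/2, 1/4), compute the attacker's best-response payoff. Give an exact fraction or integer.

target 1: (4)·(1/4) + (4)·(1/2) + (8)·(1/4) = 5.
target 2: (-2)·(1/4) + (6)·(1/2) + (1)·(1/4) = 11/4.
target 3: (-2)·(1/4) + (-7)·(1/2) + (-3)·(1/4) = -19/4.
target 4: (-1)·(1/4) + (0)·(1/2) + (2)·(1/4) = 1/4.
The best pure response is target 1 with expected payoff 5.

5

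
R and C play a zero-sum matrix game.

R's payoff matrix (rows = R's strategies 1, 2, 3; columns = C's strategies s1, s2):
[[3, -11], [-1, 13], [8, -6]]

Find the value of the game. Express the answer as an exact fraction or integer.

Row 1 is strictly dominated by row 3, so R never plays it.
The remaining 2×2 game on (2, 3) × (s1, s2) has no saddle point. Let R play 2 with probability p; indifference gives −p + 8(1−p) = 13p − 6(1−p), so p = 1/2.
Similarly C's optimal q on s1 is 19/28, and the value is -1·(19/28) + (13)·(9/28) = 7/2.

7/2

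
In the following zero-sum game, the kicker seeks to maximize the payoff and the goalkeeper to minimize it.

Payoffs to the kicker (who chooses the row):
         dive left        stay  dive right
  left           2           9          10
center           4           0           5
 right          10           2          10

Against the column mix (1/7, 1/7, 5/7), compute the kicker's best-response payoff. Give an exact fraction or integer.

left: (2)·(1/7) + (9)·(1/7) + (10)·(5/7) = 61/7.
center: (4)·(1/7) + (0)·(1/7) + (5)·(5/7) = 29/7.
right: (10)·(1/7) + (2)·(1/7) + (10)·(5/7) = 62/7.
The best pure response is right with expected payoff 62/7.

62/7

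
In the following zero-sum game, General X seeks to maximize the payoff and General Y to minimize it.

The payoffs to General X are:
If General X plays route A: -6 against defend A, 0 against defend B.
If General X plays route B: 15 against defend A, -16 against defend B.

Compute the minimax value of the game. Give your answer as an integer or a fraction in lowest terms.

Row minima are -6 and -16, so General X's maximin is -6; column maxima are 15 and 0, so General Y's minimax is 0. These differ, so the equilibrium is in mixed strategies.
Let General X play route A with probability p. General Y is indifferent when −6p + 15(1−p) = −16(1−p), giving p = 31/37.
Let General Y play defend A with probability q. General X is indifferent when −6q = 15q − 16(1−q), giving q = 16/37.
The value is -6·(16/37) + (0)·(21/37) = -96/37.

-96/37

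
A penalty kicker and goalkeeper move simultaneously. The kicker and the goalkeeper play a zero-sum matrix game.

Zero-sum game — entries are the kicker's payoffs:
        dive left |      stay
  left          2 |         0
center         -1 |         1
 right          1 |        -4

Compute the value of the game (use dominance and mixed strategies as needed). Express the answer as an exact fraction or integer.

Row right is strictly dominated by row left, so the kicker never plays it.
The remaining 2×2 game on (left, center) × (dive left, stay) has no saddle point. Let the kicker play left with probability p; indifference gives 2p − (1−p) = (1−p), so p = 1/2.
Similarly the goalkeeper's optimal q on dive left is 1/4, and the value is 2·(1/4) + (0)·(3/4) = 1/2.

1/2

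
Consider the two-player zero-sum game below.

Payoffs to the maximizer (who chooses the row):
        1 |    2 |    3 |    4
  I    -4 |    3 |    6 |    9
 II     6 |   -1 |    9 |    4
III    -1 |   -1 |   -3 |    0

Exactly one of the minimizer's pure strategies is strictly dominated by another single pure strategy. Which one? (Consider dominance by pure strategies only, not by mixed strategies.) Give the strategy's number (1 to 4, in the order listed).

The minimizer prefers columns that give the maximizer less. Compare 4 with 2: 3 < 9, -1 < 4, -1 < 0.
So 2 strictly dominates 4 for the minimizer; 4 is strictly dominated.

4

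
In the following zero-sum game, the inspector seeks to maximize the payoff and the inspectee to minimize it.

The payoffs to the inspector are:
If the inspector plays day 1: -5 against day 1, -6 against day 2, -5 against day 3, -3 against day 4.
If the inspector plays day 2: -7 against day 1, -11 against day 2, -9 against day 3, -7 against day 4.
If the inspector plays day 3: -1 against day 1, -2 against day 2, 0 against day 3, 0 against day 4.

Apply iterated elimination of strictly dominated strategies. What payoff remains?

-2

Column day 1 is strictly dominated by day 2 for the inspectee (-6<-5, -11<-7, -2<-1); eliminate day 1.
Column day 3 is strictly dominated by day 2 for the inspectee (-6<-5, -11<-9, -2<0); eliminate day 3.
Row day 1 is strictly dominated by row day 3 (-2>-6, 0>-3); eliminate day 1.
Column day 4 is strictly dominated by day 2 for the inspectee (-11<-7, -2<0); eliminate day 4.
Row day 2 is strictly dominated by row day 3 (-2>-11); eliminate day 2.
Only (day 3, day 2) remains, with payoff -2.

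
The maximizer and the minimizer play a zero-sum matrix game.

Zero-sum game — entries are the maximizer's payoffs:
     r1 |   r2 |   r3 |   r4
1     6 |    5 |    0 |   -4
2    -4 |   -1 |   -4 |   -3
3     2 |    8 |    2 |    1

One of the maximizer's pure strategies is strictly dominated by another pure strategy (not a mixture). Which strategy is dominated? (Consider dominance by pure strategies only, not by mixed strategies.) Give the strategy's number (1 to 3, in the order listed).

2

Compare 2 with 3: 2 > -4, 8 > -1, 2 > -4, 1 > -3.
So 3 strictly dominates 2 for the maximizer; 2 is strictly dominated.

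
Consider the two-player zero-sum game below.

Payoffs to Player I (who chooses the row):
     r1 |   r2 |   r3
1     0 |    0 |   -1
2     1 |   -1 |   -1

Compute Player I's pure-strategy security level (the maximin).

-1

The worst-case payoff for each row is 1: -1, 2: -1.
The best of these is -1.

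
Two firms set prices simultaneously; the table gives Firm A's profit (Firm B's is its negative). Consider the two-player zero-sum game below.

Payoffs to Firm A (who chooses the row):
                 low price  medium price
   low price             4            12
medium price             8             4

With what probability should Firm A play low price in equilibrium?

1/3

Row minima are 4 and 4, so Firm A's maximin is 4; column maxima are 8 and 12, so Firm B's minimax is 8. These differ, so the equilibrium is in mixed strategies.
Let Firm A play low price with probability p. Firm B is indifferent when 4p + 8(1−p) = 12p + 4(1−p), giving p = 1/3.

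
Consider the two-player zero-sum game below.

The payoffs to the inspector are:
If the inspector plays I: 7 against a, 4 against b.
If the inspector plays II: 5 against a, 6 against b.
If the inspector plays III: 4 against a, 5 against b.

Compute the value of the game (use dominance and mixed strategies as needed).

Row III is strictly dominated by row II, so the inspector never plays it.
The remaining 2×2 game on (I, II) × (a, b) has no saddle point. Let the inspector play I with probability p; indifference gives 7p + 5(1−p) = 4p + 6(1−p), so p = 1/4.
Similarly the inspectee's optimal q on a is 1/2, and the value is 7·(1/2) + (4)·(1/2) = 11/2.

11/2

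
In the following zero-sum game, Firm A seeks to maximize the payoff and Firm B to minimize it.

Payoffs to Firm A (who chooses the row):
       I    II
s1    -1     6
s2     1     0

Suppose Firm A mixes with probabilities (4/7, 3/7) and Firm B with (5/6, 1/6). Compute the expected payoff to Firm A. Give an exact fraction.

Against (5/6, 1/6), each row's expected payoff is s1: 1/6; s2: 5/6.
Taking the (4/7, 3/7)-weighted average: (4/7)·(1/6) + (3/7)·(5/6) = 19/42.

19/42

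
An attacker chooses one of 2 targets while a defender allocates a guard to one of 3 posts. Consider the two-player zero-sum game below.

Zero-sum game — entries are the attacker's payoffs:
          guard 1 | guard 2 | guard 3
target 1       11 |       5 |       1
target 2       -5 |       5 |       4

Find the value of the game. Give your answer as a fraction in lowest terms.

Column guard 2 is strictly dominated by guard 3 for the defender (it gives the attacker more in every row).
The remaining 2×2 game on (target 1, target 2) × (guard 1, guard 3) has no saddle point. Let the attacker play target 1 with probability p; indifference gives 11p − 5(1−p) = p + 4(1−p), so p = 9/19.
Similarly the defender's optimal q on guard 1 is 3/19, and the value is 11·(3/19) + (1)·(16/19) = 49/19.

49/19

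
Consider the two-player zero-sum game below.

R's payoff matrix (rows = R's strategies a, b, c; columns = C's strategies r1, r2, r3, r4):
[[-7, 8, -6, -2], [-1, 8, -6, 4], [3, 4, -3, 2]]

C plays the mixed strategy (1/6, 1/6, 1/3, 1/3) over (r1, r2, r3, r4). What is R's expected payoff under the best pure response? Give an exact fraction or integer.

5/6

a: (-7)·(1/6) + (8)·(1/6) + (-6)·(1/3) + (-2)·(1/3) = -5/2.
b: (-1)·(1/6) + (8)·(1/6) + (-6)·(1/3) + (4)·(1/3) = 1/2.
c: (3)·(1/6) + (4)·(1/6) + (-3)·(1/3) + (2)·(1/3) = 5/6.
The best pure response is c with expected payoff 5/6.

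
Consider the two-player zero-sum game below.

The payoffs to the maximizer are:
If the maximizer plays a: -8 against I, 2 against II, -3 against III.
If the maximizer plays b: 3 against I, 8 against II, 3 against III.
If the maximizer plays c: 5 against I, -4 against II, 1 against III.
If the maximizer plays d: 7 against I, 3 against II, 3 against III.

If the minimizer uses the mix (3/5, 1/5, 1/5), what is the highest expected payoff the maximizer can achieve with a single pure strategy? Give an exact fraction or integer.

27/5

a: (-8)·(3/5) + (2)·(1/5) + (-3)·(1/5) = -5.
b: (3)·(3/5) + (8)·(1/5) + (3)·(1/5) = 4.
c: (5)·(3/5) + (-4)·(1/5) + (1)·(1/5) = 12/5.
d: (7)·(3/5) + (3)·(1/5) + (3)·(1/5) = 27/5.
The best pure response is d with expected payoff 27/5.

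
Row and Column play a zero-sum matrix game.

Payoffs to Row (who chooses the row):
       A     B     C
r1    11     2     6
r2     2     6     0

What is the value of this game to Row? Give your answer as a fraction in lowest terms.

Column A is strictly dominated by C for Column (it gives Row more in every row).
The remaining 2×2 game on (r1, r2) × (B, C) has no saddle point. Let Row play r1 with probability p; indifference gives 2p + 6(1−p) = 6p, so p = 3/5.
Similarly Column's optimal q on B is 3/5, and the value is 2·(3/5) + (6)·(2/5) = 18/5.

18/5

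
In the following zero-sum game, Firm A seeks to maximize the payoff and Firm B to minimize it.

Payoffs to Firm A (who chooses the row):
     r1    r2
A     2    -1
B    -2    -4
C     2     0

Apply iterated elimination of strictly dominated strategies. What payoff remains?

Row B is strictly dominated by row A (2>-2, -1>-4); eliminate B.
Column r1 is strictly dominated by r2 for Firm B (-1<2, 0<2); eliminate r1.
Row A is strictly dominated by row C (0>-1); eliminate A.
Only (C, r2) remains, with payoff 0.

0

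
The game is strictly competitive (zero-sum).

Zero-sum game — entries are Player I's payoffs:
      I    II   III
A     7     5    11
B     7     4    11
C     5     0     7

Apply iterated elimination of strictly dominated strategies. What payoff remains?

5

Row C is strictly dominated by row A (7>5, 5>0, 11>7); eliminate C.
Column III is strictly dominated by I for Player II (7<11, 7<11); eliminate III.
Column I is strictly dominated by II for Player II (5<7, 4<7); eliminate I.
Row B is strictly dominated by row A (5>4); eliminate B.
Only (A, II) remains, with payoff 5.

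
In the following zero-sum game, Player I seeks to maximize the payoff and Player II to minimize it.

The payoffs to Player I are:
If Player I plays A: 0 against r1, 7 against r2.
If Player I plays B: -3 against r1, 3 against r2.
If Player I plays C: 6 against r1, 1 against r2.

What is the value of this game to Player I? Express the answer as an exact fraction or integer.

7/2

Row B is strictly dominated by row A, so Player I never plays it.
The remaining 2×2 game on (A, C) × (r1, r2) has no saddle point. Let Player I play A with probability p; indifference gives 6(1−p) = 7p + (1−p), so p = 5/12.
Similarly Player II's optimal q on r1 is 1/2, and the value is 0·(1/2) + (7)·(1/2) = 7/2.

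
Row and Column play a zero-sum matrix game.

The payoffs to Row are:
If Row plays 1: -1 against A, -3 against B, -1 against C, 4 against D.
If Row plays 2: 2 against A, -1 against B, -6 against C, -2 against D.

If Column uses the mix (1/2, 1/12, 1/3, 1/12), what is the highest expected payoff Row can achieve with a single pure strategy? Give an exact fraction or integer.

1: (-1)·(1/2) + (-3)·(1/12) + (-1)·(1/3) + (4)·(1/12) = -3/4.
2: (2)·(1/2) + (-1)·(1/12) + (-6)·(1/3) + (-2)·(1/12) = -5/4.
The best pure response is 1 with expected payoff -3/4.

-3/4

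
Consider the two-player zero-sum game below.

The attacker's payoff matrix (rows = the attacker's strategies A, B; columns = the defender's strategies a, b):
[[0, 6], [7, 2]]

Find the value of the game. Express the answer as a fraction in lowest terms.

42/11

Row minima are 0 and 2, so the attacker's maximin is 2; column maxima are 7 and 6, so the defender's minimax is 6. These differ, so the equilibrium is in mixed strategies.
Let the attacker play A with probability p. The defender is indifferent when 7(1−p) = 6p + 2(1−p), giving p = 5/11.
Let the defender play a with probability q. The attacker is indifferent when 6(1−q) = 7q + 2(1−q), giving q = 4/11.
The value is 0·(4/11) + (6)·(7/11) = 42/11.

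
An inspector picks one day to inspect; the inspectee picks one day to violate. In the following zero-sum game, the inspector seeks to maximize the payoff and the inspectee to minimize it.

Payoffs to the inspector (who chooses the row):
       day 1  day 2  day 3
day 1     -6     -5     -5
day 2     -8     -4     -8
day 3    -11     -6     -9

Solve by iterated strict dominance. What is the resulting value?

Column day 2 is strictly dominated by day 1 for the inspectee (-6<-5, -8<-4, -11<-6); eliminate day 2.
Row day 2 is strictly dominated by row day 1 (-6>-8, -5>-8); eliminate day 2.
Row day 3 is strictly dominated by row day 1 (-6>-11, -5>-9); eliminate day 3.
Column day 3 is strictly dominated by day 1 for the inspectee (-6<-5); eliminate day 3.
Only (day 1, day 1) remains, with payoff -6.

-6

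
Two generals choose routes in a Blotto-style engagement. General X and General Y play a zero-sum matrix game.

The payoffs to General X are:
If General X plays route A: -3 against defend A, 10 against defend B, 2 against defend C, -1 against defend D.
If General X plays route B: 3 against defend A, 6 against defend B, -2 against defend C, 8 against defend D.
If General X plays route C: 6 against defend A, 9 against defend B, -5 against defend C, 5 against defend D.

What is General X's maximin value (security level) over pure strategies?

-2

The worst-case payoff for each row is route A: -3, route B: -2, route C: -5.
The best of these is -2.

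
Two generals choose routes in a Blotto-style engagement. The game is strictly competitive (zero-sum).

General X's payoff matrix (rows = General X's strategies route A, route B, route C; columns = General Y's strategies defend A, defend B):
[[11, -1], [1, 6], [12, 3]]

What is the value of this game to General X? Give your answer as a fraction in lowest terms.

Row route A is strictly dominated by row route C, so General X never plays it.
The remaining 2×2 game on (route B, route C) × (defend A, defend B) has no saddle point. Let General X play route B with probability p; indifference gives p + 12(1−p) = 6p + 3(1−p), so p = 9/14.
Similarly General Y's optimal q on defend A is 3/14, and the value is 1·(3/14) + (6)·(11/14) = 69/14.

69/14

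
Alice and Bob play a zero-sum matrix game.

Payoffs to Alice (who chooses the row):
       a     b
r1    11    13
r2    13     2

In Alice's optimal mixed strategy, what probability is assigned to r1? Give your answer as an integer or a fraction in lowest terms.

11/13

Row minima are 11 and 2, so Alice's maximin is 11; column maxima are 13 and 13, so Bob's minimax is 13. These differ, so the equilibrium is in mixed strategies.
Let Alice play r1 with probability p. Bob is indifferent when 11p + 13(1−p) = 13p + 2(1−p), giving p = 11/13.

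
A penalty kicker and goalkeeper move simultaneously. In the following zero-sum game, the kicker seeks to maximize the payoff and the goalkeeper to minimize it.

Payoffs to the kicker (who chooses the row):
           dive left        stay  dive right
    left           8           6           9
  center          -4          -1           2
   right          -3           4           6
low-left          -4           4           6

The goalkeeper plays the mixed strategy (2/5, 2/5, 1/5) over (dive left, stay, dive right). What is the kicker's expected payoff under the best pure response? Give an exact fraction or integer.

37/5

left: (8)·(2/5) + (6)·(2/5) + (9)·(1/5) = 37/5.
center: (-4)·(2/5) + (-1)·(2/5) + (2)·(1/5) = -8/5.
right: (-3)·(2/5) + (4)·(2/5) + (6)·(1/5) = 8/5.
low-left: (-4)·(2/5) + (4)·(2/5) + (6)·(1/5) = 6/5.
The best pure response is left with expected payoff 37/5.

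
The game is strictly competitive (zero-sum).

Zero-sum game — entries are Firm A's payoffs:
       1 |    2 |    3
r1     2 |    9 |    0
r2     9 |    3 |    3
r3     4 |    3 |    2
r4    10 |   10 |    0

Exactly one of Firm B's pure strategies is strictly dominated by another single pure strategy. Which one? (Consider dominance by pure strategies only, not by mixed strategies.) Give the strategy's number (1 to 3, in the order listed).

1

Firm B prefers columns that give Firm A less. Compare 1 with 3: 0 < 2, 3 < 9, 2 < 4, 0 < 10.
So 3 strictly dominates 1 for Firm B; 1 is strictly dominated.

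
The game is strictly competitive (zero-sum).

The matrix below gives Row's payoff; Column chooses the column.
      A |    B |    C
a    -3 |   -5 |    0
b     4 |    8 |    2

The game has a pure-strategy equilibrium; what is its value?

2

Row minima: -5, 2 → Row's maximin is 2.
Column maxima: 4, 8, 2 → Column's minimax is 2.
They coincide at (b, C), so the value is 2.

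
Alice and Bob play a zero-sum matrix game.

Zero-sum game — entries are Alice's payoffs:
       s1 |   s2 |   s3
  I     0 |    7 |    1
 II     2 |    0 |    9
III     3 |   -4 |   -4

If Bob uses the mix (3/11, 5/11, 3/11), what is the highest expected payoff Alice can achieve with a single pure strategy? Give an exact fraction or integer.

I: (0)·(3/11) + (7)·(5/11) + (1)·(3/11) = 38/11.
II: (2)·(3/11) + (0)·(5/11) + (9)·(3/11) = 3.
III: (3)·(3/11) + (-4)·(5/11) + (-4)·(3/11) = -23/11.
The best pure response is I with expected payoff 38/11.

38/11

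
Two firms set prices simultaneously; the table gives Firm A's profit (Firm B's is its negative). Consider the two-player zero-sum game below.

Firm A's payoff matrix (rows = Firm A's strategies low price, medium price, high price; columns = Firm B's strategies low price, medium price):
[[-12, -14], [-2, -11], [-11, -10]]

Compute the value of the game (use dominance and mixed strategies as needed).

Row low price is strictly dominated by row high price, so Firm A never plays it.
The remaining 2×2 game on (medium price, high price) × (low price, medium price) has no saddle point. Let Firm A play medium price with probability p; indifference gives −2p − 11(1−p) = −11p − 10(1−p), so p = 1/10.
Similarly Firm B's optimal q on low price is 1/10, and the value is -2·(1/10) + (-11)·(9/10) = -101/10.

-101/10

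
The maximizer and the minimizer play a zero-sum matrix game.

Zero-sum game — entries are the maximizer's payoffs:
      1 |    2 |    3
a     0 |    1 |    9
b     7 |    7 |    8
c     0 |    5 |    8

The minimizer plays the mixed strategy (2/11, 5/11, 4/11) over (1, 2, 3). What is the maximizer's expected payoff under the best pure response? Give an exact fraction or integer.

a: (0)·(2/11) + (1)·(5/11) + (9)·(4/11) = 41/11.
b: (7)·(2/11) + (7)·(5/11) + (8)·(4/11) = 81/11.
c: (0)·(2/11) + (5)·(5/11) + (8)·(4/11) = 57/11.
The best pure response is b with expected payoff 81/11.

81/11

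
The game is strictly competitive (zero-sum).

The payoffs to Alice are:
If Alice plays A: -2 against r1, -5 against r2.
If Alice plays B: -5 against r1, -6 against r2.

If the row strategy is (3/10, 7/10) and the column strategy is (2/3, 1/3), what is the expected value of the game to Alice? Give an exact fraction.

Against (2/3, 1/3), each row's expected payoff is A: -3; B: -16/3.
Taking the (3/10, 7/10)-weighted average: (3/10)·(-3) + (7/10)·(-16/3) = -139/30.

-139/30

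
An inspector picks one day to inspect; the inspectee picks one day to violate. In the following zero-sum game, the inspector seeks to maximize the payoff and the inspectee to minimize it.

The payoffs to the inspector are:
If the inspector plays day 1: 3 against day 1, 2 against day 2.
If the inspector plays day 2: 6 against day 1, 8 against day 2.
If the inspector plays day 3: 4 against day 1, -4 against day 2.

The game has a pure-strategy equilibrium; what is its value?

6

Row minima: 2, 6, -4 → the inspector's maximin is 6.
Column maxima: 6, 8 → the inspectee's minimax is 6.
They coincide at (day 2, day 1), so the value is 6.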